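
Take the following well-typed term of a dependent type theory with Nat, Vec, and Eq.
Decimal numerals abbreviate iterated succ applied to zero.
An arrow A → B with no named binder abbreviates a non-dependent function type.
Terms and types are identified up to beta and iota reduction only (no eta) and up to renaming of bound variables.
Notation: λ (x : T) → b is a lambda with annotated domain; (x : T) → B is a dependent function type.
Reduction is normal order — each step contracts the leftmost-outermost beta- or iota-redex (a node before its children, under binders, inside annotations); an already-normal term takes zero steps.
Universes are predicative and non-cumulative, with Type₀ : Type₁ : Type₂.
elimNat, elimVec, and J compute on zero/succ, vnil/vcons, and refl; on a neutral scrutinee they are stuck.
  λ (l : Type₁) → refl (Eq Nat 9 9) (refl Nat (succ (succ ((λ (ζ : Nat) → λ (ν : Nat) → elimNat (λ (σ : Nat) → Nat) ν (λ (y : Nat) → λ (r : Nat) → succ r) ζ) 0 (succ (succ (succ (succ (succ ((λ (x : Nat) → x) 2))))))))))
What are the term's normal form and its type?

reduced normal form:
  λ (l : Type₁) → refl (Eq Nat 9 9) (refl Nat 9)
inferred type:
  Type₁ → Eq (Eq Nat 9 9) (refl Nat 9) (refl Nat 9)


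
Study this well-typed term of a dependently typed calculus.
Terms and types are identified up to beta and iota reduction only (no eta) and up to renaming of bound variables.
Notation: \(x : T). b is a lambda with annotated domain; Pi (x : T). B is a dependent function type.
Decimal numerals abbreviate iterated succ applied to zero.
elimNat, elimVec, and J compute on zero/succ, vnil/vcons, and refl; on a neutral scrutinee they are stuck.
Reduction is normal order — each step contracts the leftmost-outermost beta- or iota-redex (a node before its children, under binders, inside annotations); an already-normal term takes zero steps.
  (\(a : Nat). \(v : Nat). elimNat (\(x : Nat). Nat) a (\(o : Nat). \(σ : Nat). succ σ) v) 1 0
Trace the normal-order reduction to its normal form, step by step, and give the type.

reduction (normal order):
  (\(a : Nat). \(v : Nat). elimNat (\(x : Nat). Nat) a (\(o : Nat). \(σ : Nat). succ σ) v) 1 0
  ~> (\(a : Nat). elimNat (\(v : Nat). Nat) 1 (\(x : Nat). \(o : Nat). succ o) a) 0
  ~> elimNat (\(a : Nat). Nat) 1 (\(v : Nat). \(x : Nat). succ x) 0
  ~> 1
inferred type:
  Nat


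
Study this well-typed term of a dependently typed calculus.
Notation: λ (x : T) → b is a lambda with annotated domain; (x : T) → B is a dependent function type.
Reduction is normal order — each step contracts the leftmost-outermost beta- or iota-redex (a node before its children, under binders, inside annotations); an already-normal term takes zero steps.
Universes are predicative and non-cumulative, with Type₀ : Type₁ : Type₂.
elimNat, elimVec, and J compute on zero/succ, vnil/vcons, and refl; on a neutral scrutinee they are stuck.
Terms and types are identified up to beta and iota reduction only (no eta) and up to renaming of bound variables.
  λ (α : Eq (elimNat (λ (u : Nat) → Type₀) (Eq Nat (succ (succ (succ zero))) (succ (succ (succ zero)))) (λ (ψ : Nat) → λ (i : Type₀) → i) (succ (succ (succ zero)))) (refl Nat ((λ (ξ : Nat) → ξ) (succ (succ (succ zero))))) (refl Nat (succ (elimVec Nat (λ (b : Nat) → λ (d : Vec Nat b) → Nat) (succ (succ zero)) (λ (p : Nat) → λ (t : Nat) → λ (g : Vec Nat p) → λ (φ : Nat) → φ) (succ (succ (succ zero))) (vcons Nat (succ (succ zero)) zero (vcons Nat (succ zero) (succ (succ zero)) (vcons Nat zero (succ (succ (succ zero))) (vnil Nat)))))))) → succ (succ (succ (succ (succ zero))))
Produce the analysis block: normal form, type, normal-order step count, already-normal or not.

normal form:
  λ (α : Eq (Eq Nat (succ (succ (succ zero))) (succ (succ (succ zero)))) (refl Nat (succ (succ (succ zero)))) (refl Nat (succ (succ (succ zero))))) → succ (succ (succ (succ (succ zero))))
the term's type:
  (α : Eq (Eq Nat (succ (succ (succ zero))) (succ (succ (succ zero)))) (refl Nat (succ (succ (succ zero)))) (refl Nat (succ (succ (succ zero))))) → Nat
reduction steps (normal order): 27
term was already normal: no
first redex: an elimNat iota-redex


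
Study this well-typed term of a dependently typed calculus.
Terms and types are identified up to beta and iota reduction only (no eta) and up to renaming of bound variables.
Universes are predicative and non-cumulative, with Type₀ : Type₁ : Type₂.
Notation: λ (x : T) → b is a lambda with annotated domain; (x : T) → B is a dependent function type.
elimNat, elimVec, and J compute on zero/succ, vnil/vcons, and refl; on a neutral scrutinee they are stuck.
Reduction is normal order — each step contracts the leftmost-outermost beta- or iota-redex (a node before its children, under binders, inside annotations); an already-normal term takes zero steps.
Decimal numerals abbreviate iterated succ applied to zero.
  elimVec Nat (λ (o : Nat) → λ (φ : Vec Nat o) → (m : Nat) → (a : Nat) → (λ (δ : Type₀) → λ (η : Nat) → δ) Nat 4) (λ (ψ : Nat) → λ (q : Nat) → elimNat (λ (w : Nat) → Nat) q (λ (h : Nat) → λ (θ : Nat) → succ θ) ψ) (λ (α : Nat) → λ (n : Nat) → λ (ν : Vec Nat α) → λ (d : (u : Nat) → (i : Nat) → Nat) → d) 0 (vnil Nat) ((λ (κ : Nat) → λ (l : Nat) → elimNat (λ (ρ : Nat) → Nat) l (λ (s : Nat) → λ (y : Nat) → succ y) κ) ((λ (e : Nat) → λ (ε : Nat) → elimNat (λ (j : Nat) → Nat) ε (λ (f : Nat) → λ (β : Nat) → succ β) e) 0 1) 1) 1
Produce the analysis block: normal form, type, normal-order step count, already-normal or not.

normal form:
  3
the term's type:
  Nat
steps to reach normal form (normal order): 19
already normal: no
first redex: an elimVec iota-redex


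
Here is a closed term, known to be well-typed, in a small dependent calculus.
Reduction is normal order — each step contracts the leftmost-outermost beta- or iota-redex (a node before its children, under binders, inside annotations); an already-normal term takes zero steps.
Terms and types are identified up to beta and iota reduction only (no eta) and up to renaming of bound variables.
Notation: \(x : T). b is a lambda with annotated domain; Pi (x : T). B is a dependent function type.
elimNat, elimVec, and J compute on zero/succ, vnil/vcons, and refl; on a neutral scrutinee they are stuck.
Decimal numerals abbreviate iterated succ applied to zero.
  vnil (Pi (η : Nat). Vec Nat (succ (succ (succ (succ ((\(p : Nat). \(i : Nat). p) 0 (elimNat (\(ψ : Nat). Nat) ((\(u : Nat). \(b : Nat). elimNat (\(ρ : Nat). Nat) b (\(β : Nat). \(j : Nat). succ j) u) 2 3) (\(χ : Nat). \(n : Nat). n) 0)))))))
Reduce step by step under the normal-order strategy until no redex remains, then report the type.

reduction (normal order):
  vnil (Pi (η : Nat). Vec Nat (succ (succ (succ (succ ((\(p : Nat). \(i : Nat). p) 0 (elimNat (\(ψ : Nat). Nat) ((\(u : Nat). \(b : Nat). elimNat (\(ρ : Nat). Nat) b (\(β : Nat). \(j : Nat). succ j) u) 2 3) (\(χ : Nat). \(n : Nat). n) 0)))))))
  ~> vnil (Pi (η : Nat). Vec Nat (succ (succ (succ (succ ((\(p : Nat). 0) (elimNat (\(i : Nat). Nat) ((\(ψ : Nat). \(u : Nat). elimNat (\(b : Nat). Nat) u (\(ρ : Nat). \(β : Nat). succ β) ψ) 2 3) (\(j : Nat). \(χ : Nat). χ) 0)))))))
  ~> vnil (Pi (η : Nat). Vec Nat 4)
the term's type:
  Vec (Pi (η : Nat). Vec Nat 4) 0


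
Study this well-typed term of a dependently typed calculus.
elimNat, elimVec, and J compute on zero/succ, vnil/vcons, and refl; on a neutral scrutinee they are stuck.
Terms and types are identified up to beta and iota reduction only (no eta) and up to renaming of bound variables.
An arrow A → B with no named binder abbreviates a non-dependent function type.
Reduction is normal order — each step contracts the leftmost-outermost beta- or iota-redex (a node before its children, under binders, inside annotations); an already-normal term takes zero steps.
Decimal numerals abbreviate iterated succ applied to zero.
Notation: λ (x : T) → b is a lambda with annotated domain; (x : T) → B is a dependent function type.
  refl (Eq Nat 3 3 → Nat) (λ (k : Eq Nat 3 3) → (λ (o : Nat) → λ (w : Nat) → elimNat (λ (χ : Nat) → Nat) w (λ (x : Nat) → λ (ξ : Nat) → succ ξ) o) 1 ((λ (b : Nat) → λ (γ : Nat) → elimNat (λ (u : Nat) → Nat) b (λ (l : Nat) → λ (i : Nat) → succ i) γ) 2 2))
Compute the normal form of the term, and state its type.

reduced normal form:
  refl (Eq Nat 3 3 → Nat) (λ (k : Eq Nat 3 3) → 5)
type:
  Eq (Eq Nat 3 3 → Nat) (λ (k : Eq Nat 3 3) → 5) (λ (o : Eq Nat 3 3) → 5)
observation: 15 normal-order steps separate the term from its normal form.


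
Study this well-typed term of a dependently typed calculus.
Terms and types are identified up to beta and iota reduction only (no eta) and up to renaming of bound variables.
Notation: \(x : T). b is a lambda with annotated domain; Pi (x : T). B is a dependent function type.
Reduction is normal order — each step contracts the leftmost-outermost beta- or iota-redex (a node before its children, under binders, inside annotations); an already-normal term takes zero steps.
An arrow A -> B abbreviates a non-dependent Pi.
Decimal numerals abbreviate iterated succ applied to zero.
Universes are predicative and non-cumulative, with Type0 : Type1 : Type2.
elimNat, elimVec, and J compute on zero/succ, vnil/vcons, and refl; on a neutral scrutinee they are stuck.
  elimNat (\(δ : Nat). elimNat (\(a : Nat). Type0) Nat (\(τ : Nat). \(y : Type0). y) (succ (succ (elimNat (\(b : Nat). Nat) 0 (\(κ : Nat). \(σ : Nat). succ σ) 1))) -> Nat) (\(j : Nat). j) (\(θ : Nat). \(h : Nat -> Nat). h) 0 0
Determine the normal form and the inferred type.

reduced normal form:
  0
the term's type:
  Nat


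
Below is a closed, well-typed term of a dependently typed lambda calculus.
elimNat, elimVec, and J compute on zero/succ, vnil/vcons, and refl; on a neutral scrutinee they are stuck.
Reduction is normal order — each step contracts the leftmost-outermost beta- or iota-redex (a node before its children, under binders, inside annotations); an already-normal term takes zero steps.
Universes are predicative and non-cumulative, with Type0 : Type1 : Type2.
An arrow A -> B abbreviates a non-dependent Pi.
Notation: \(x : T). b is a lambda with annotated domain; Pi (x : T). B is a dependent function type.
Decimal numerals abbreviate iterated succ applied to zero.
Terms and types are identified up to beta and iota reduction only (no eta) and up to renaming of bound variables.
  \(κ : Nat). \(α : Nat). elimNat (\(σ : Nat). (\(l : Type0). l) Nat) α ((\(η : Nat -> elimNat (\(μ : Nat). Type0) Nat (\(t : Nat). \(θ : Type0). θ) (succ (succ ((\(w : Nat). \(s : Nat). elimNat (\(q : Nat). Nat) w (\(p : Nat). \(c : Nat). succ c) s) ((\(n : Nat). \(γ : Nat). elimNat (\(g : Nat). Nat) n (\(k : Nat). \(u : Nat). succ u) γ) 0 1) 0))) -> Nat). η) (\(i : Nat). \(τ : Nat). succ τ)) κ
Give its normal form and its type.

reduced normal form:
  \(κ : Nat). \(α : Nat). elimNat (\(σ : Nat). Nat) α (\(l : Nat). \(η : Nat). succ η) κ
inferred type:
  Nat -> Nat -> Nat
observation: normalization takes exactly 2 steps under the normal-order strategy.


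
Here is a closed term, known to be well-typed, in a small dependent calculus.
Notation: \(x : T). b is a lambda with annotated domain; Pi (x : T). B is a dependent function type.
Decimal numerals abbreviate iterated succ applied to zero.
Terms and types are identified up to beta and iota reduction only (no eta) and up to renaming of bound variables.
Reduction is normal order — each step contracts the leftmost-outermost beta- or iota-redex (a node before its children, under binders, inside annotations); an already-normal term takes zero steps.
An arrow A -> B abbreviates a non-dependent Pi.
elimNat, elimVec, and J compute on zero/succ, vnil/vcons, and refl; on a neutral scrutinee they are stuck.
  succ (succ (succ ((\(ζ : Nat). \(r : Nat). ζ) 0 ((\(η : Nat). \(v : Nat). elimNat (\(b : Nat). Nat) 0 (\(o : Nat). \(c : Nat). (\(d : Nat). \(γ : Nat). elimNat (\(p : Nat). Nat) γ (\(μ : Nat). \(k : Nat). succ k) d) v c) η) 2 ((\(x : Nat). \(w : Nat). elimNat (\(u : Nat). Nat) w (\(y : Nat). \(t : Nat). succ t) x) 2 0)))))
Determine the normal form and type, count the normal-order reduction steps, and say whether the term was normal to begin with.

normal form:
  3
inferred type:
  Nat
normal-order step count: 2
already normal: no
first contracted redex: a beta-redex


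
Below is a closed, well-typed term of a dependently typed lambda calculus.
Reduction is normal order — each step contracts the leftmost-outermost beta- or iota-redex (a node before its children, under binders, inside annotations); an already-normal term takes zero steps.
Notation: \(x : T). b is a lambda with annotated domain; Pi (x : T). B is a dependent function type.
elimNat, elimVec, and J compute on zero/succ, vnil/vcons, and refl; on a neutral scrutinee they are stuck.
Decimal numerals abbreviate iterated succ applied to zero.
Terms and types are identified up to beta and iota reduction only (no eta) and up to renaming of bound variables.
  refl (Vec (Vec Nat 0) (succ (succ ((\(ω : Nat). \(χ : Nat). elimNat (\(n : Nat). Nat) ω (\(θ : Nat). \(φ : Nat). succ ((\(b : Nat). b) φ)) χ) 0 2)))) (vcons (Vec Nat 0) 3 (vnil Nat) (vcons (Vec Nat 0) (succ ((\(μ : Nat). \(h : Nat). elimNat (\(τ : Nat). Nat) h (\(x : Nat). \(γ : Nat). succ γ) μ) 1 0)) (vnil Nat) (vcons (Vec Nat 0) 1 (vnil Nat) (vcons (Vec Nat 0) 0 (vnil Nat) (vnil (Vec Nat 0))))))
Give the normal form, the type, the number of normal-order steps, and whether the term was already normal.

normal form:
  refl (Vec (Vec Nat 0) 4) (vcons (Vec Nat 0) 3 (vnil Nat) (vcons (Vec Nat 0) 2 (vnil Nat) (vcons (Vec Nat 0) 1 (vnil Nat) (vcons (Vec Nat 0) 0 (vnil Nat) (vnil (Vec Nat 0))))))
type:
  Eq (Vec (Vec Nat 0) 4) (vcons (Vec Nat 0) 3 (vnil Nat) (vcons (Vec Nat 0) 2 (vnil Nat) (vcons (Vec Nat 0) 1 (vnil Nat) (vcons (Vec Nat 0) 0 (vnil Nat) (vnil (Vec Nat 0)))))) (vcons (Vec Nat 0) 3 (vnil Nat) (vcons (Vec Nat 0) 2 (vnil Nat) (vcons (Vec Nat 0) 1 (vnil Nat) (vcons (Vec Nat 0) 0 (vnil Nat) (vnil (Vec Nat 0))))))
normal-order step count: 17
already normal: no
first redex: a beta-redex


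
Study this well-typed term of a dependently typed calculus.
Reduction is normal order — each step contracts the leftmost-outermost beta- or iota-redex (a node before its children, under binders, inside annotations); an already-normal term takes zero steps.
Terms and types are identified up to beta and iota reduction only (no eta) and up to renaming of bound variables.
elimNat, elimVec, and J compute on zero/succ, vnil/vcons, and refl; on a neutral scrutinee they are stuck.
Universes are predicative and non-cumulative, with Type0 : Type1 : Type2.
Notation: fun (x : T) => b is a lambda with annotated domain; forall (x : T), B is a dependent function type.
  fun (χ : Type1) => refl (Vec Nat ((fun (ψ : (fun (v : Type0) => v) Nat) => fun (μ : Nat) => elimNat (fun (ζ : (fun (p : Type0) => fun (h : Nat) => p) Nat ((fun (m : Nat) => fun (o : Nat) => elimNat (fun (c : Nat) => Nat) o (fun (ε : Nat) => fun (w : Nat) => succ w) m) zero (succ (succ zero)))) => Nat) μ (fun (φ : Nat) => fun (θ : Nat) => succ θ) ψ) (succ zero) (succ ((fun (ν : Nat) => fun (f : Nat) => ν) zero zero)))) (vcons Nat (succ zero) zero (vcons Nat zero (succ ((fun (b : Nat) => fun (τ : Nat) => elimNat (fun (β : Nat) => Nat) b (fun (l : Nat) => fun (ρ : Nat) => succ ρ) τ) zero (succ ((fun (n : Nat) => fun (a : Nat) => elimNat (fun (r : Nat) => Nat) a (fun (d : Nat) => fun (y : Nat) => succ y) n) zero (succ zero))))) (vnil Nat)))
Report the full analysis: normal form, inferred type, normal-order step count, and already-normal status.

resulting normal form:
  fun (χ : Type1) => refl (Vec Nat (succ (succ zero))) (vcons Nat (succ zero) zero (vcons Nat zero (succ (succ (succ zero))) (vnil Nat)))
the term's type:
  forall (χ : Type1), Eq (Vec Nat (succ (succ zero))) (vcons Nat (succ zero) zero (vcons Nat zero (succ (succ (succ zero))) (vnil Nat))) (vcons Nat (succ zero) zero (vcons Nat zero (succ (succ (succ zero))) (vnil Nat)))
reduction steps (normal order): 20
started in normal form: no
first redex: a beta-redex


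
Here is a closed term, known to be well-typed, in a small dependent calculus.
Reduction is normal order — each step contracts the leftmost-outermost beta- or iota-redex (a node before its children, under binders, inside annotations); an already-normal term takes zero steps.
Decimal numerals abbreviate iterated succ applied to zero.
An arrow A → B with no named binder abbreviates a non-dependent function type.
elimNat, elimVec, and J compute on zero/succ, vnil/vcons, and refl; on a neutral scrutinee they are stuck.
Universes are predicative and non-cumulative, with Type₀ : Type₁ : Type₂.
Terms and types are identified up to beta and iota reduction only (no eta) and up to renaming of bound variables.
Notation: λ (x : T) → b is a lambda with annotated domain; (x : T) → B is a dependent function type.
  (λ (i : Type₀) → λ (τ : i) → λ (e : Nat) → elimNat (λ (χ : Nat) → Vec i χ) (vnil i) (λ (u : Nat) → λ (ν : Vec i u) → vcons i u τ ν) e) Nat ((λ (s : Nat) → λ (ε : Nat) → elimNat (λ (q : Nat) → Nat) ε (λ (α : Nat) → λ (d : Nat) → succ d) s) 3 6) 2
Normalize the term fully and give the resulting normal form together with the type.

reduced normal form:
  vcons Nat 1 9 (vcons Nat 0 9 (vnil Nat))
type:
  Vec Nat 2
observation: the leftmost-outermost redex is a beta-redex, and normalization takes 34 steps.


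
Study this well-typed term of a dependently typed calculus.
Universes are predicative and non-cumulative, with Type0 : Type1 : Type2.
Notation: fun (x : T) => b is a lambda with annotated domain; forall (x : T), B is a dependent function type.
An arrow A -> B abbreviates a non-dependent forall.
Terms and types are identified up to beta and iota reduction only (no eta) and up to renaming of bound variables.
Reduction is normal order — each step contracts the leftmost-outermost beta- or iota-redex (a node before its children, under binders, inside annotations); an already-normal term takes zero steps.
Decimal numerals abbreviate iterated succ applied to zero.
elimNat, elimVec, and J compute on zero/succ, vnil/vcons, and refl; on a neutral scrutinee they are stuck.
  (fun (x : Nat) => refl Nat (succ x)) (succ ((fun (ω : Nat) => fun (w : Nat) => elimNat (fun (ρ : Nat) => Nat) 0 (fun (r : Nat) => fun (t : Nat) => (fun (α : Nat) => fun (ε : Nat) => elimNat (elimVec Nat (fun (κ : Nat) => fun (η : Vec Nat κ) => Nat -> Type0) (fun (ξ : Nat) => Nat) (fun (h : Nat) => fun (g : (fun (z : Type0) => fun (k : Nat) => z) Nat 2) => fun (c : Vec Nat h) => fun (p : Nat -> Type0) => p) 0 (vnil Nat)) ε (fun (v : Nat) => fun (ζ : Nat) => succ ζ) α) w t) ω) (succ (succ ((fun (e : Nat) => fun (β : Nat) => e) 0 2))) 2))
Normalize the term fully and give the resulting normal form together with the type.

resulting normal form:
  refl Nat 6
the term's type:
  Eq Nat 6 6


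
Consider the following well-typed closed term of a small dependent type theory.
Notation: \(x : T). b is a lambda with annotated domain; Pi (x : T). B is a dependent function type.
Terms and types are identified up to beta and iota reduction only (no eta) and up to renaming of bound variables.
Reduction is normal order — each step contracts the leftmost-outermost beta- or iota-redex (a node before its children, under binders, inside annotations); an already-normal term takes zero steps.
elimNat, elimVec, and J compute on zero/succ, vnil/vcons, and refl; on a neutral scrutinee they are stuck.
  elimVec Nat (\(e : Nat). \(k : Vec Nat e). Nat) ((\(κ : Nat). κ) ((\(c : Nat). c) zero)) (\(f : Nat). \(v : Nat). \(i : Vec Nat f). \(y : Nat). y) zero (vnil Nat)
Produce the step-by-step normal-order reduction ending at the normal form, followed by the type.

normal-order reduction sequence:
  elimVec Nat (\(e : Nat). \(k : Vec Nat e). Nat) ((\(κ : Nat). κ) ((\(c : Nat). c) zero)) (\(f : Nat). \(v : Nat). \(i : Vec Nat f). \(y : Nat). y) zero (vnil Nat)
  ~> (\(e : Nat). e) ((\(k : Nat). k) zero)
  ~> (\(e : Nat). e) zero
  ~> zero
inferred type:
  Nat


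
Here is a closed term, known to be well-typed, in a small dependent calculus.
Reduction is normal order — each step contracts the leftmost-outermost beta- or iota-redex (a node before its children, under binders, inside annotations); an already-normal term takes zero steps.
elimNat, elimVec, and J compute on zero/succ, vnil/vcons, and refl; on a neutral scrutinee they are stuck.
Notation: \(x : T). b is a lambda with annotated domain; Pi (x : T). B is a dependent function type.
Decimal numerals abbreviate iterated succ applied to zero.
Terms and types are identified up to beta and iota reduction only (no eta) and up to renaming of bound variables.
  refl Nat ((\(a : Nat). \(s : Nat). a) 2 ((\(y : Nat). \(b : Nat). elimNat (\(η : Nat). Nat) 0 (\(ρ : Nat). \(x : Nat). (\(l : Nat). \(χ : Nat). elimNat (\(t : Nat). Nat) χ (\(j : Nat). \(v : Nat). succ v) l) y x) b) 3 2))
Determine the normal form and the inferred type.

reduced normal form:
  refl Nat 2
inferred type:
  Eq Nat 2 2


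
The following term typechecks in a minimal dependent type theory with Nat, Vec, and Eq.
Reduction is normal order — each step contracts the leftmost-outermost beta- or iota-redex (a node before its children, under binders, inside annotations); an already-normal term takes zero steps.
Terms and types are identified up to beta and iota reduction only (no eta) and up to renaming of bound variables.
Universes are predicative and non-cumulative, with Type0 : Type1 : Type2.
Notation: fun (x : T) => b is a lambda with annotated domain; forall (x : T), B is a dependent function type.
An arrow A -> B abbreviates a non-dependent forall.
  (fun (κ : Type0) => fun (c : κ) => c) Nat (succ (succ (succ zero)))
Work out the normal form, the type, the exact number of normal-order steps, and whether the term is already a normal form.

resulting normal form:
  succ (succ (succ zero))
type:
  Nat
normal-order step count: 2
already normal: no
first redex: a beta-redex


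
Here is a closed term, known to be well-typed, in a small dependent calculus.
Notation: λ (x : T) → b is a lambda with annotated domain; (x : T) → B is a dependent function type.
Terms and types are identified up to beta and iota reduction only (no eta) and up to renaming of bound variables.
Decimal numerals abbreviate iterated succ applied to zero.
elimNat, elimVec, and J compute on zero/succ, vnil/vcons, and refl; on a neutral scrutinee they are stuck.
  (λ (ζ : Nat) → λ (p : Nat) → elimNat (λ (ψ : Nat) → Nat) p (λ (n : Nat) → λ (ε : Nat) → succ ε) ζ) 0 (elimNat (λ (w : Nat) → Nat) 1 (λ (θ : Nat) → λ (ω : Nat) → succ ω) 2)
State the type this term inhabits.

the term's type:
  Nat


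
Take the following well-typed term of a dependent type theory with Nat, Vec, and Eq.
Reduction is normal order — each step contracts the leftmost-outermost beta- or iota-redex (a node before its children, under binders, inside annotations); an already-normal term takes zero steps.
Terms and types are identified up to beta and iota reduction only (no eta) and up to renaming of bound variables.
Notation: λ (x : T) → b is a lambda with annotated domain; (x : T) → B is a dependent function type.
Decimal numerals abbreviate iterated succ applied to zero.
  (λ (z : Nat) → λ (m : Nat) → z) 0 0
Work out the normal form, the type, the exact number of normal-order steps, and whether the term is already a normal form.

resulting normal form:
  0
inferred type:
  Nat
normal-order step count: 2
already normal: no
first contracted redex: a beta-redex


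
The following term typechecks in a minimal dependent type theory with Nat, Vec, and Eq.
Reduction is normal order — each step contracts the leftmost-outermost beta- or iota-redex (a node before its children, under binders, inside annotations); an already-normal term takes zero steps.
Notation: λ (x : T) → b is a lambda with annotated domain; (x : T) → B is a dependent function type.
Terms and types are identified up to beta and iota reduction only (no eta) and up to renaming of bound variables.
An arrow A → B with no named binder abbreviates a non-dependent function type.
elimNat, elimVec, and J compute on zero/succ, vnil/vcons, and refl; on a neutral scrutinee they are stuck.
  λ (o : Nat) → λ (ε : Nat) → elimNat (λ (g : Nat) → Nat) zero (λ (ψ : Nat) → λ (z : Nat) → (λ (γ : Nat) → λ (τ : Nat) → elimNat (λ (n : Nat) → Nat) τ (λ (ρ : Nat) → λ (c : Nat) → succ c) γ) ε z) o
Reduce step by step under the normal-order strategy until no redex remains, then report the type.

reduction (normal order):
  λ (o : Nat) → λ (ε : Nat) → elimNat (λ (g : Nat) → Nat) zero (λ (ψ : Nat) → λ (z : Nat) → (λ (γ : Nat) → λ (τ : Nat) → elimNat (λ (n : Nat) → Nat) τ (λ (ρ : Nat) → λ (c : Nat) → succ c) γ) ε z) o
  ~> λ (o : Nat) → λ (ε : Nat) → elimNat (λ (g : Nat) → Nat) zero (λ (ψ : Nat) → λ (z : Nat) → (λ (γ : Nat) → elimNat (λ (τ : Nat) → Nat) γ (λ (n : Nat) → λ (ρ : Nat) → succ ρ) ε) z) o
  ~> λ (o : Nat) → λ (ε : Nat) → elimNat (λ (g : Nat) → Nat) zero (λ (ψ : Nat) → λ (z : Nat) → elimNat (λ (γ : Nat) → Nat) z (λ (τ : Nat) → λ (n : Nat) → succ n) ε) o
the term's type:
  Nat → Nat → Nat


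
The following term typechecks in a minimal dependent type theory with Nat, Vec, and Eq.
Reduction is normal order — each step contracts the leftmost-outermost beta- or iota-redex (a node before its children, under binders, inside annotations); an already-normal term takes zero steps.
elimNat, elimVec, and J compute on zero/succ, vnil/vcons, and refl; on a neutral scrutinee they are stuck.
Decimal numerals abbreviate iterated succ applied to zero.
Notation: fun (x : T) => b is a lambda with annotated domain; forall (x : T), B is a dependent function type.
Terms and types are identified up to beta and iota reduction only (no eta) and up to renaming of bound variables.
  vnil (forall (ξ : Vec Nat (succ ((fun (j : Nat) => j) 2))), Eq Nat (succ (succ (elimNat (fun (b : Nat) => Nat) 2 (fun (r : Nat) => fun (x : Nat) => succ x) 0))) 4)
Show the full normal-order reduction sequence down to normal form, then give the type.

normal-order reduction:
  vnil (forall (ξ : Vec Nat (succ ((fun (j : Nat) => j) 2))), Eq Nat (succ (succ (elimNat (fun (b : Nat) => Nat) 2 (fun (r : Nat) => fun (x : Nat) => succ x) 0))) 4)
  ~> vnil (forall (ξ : Vec Nat 3), Eq Nat (succ (succ (elimNat (fun (j : Nat) => Nat) 2 (fun (b : Nat) => fun (r : Nat) => succ r) 0))) 4)
  ~> vnil (forall (ξ : Vec Nat 3), Eq Nat 4 4)
inferred type:
  Vec (forall (ξ : Vec Nat 3), Eq Nat 4 4) 0


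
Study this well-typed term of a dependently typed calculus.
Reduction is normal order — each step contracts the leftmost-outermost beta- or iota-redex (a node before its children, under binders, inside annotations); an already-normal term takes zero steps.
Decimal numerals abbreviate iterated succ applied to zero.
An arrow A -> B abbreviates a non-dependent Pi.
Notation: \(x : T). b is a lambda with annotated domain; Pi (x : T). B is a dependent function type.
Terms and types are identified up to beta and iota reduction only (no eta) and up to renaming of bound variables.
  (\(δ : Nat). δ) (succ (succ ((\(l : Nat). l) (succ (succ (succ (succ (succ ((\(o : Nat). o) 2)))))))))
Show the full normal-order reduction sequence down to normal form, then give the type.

normal-order reduction sequence:
  (\(δ : Nat). δ) (succ (succ ((\(l : Nat). l) (succ (succ (succ (succ (succ ((\(o : Nat). o) 2)))))))))
  ~> succ (succ ((\(δ : Nat). δ) (succ (succ (succ (succ (succ ((\(l : Nat). l) 2))))))))
  ~> succ (succ (succ (succ (succ (succ (succ ((\(δ : Nat). δ) 2)))))))
  ~> 9
inferred type:
  Nat


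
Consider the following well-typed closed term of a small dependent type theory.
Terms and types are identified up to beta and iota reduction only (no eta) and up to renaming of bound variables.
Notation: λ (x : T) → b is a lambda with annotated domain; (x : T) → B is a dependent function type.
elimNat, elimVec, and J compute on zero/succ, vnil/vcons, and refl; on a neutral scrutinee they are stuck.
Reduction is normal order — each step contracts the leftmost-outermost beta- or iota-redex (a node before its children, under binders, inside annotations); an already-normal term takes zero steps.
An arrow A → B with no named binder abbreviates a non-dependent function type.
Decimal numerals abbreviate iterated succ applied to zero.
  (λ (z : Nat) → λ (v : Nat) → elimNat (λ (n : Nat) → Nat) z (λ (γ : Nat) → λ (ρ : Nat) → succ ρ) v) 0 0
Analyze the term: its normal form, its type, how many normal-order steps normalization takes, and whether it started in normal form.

normal form:
  0
the term's type:
  Nat
normal-order step count: 3
term was already normal: no
first redex: a beta-redex


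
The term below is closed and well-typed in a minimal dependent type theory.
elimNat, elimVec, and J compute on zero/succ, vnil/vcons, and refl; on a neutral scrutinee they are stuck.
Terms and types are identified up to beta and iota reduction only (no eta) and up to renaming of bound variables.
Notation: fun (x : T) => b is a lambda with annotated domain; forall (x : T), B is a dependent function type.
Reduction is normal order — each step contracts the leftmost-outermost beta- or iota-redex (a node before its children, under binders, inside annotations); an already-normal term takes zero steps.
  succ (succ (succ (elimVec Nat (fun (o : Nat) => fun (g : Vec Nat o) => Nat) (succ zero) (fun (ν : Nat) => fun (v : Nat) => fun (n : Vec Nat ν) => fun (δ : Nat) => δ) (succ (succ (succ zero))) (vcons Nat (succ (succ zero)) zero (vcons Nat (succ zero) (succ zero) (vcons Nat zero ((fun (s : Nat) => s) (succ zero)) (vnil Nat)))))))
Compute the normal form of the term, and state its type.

reduced normal form:
  succ (succ (succ (succ zero)))
inferred type:
  Nat
observation: the leftmost-outermost redex is an elimVec iota-redex, and normalization takes 16 steps.


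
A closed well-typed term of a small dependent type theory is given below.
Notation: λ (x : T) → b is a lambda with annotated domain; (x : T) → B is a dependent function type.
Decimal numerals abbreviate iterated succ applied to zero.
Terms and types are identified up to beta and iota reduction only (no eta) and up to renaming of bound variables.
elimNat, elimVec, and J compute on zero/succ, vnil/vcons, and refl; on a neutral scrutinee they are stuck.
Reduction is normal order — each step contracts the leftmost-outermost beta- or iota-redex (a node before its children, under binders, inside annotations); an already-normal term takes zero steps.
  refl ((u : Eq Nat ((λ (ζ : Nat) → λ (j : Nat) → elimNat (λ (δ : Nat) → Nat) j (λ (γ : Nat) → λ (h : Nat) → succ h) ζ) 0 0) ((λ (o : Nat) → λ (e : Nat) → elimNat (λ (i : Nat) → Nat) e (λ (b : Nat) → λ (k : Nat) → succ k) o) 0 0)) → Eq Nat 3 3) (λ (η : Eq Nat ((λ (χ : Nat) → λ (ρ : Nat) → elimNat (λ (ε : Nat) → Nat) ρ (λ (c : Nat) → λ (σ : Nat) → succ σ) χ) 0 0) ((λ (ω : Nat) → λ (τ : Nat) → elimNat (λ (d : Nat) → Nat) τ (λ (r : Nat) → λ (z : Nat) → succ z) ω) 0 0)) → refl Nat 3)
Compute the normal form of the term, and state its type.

reduced normal form:
  refl ((u : Eq Nat 0 0) → Eq Nat 3 3) (λ (ζ : Eq Nat 0 0) → refl Nat 3)
type:
  Eq ((u : Eq Nat 0 0) → Eq Nat 3 3) (λ (ζ : Eq Nat 0 0) → refl Nat 3) (λ (j : Eq Nat 0 0) → refl Nat 3)


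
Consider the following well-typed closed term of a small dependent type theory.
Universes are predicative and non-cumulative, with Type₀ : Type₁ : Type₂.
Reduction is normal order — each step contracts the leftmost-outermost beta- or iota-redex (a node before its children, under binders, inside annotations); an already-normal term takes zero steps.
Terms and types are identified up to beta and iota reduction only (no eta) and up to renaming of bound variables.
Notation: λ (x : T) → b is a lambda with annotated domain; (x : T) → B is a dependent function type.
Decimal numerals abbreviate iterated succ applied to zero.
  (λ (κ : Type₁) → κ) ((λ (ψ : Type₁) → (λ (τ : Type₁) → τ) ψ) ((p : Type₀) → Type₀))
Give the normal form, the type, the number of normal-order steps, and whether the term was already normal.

normal form:
  (κ : Type₀) → Type₀
inferred type:
  Type₁
steps to reach normal form (normal order): 3
started in normal form: no
first redex: a beta-redex


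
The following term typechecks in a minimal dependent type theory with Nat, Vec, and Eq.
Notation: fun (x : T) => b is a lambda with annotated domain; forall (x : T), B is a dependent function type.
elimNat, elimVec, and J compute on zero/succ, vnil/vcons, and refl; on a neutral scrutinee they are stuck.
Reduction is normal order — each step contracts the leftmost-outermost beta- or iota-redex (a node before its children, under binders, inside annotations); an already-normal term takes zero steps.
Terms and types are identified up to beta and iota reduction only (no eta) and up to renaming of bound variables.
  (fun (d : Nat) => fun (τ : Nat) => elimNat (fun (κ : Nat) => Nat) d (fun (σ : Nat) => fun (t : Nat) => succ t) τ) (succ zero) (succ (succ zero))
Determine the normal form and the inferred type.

reduced normal form:
  succ (succ (succ zero))
type:
  Nat
observation: 9 normal-order steps normalize the term, beginning with a beta-redex.


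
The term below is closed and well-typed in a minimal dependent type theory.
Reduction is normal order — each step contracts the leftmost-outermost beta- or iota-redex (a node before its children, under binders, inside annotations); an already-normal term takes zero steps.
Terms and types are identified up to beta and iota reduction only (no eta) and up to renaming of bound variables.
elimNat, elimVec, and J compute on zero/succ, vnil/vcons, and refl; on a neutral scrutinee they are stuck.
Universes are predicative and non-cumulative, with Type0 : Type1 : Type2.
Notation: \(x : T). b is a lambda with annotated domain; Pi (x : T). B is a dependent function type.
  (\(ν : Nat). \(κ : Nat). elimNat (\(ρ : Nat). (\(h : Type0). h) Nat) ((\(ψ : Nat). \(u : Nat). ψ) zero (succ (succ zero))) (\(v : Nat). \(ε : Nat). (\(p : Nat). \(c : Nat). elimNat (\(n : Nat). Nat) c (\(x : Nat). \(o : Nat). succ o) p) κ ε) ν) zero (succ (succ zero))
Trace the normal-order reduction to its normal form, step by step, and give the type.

reduction (normal order):
  (\(ν : Nat). \(κ : Nat). elimNat (\(ρ : Nat). (\(h : Type0). h) Nat) ((\(ψ : Nat). \(u : Nat). ψ) zero (succ (succ zero))) (\(v : Nat). \(ε : Nat). (\(p : Nat). \(c : Nat). elimNat (\(n : Nat). Nat) c (\(x : Nat). \(o : Nat). succ o) p) κ ε) ν) zero (succ (succ zero))
  ~> (\(ν : Nat). elimNat (\(κ : Nat). (\(ρ : Type0). ρ) Nat) ((\(h : Nat). \(ψ : Nat). h) zero (succ (succ zero))) (\(u : Nat). \(v : Nat). (\(ε : Nat). \(p : Nat). elimNat (\(c : Nat). Nat) p (\(n : Nat). \(x : Nat). succ x) ε) ν v) zero) (succ (succ zero))
  ~> elimNat (\(ν : Nat). (\(κ : Type0). κ) Nat) ((\(ρ : Nat). \(h : Nat). ρ) zero (succ (succ zero))) (\(ψ : Nat). \(u : Nat). (\(v : Nat). \(ε : Nat). elimNat (\(p : Nat). Nat) ε (\(c : Nat). \(n : Nat). succ n) v) (succ (succ zero)) u) zero
  ~> (\(ν : Nat). \(κ : Nat). ν) zero (succ (succ zero))
  ~> (\(ν : Nat). zero) (succ (succ zero))
  ~> zero
the term's type:
  Nat


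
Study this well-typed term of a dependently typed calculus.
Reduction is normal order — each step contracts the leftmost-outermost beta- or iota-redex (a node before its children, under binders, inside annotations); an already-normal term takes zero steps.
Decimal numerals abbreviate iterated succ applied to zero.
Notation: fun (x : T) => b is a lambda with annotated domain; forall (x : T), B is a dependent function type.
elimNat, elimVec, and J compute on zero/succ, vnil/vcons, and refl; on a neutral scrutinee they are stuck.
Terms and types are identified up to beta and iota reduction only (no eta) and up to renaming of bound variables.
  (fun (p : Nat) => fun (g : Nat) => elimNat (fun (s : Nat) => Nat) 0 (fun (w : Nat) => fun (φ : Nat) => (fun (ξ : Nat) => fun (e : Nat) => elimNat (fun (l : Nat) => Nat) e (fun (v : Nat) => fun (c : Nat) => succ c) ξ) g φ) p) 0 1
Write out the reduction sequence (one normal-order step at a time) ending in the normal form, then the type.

normal-order reduction sequence:
  (fun (p : Nat) => fun (g : Nat) => elimNat (fun (s : Nat) => Nat) 0 (fun (w : Nat) => fun (φ : Nat) => (fun (ξ : Nat) => fun (e : Nat) => elimNat (fun (l : Nat) => Nat) e (fun (v : Nat) => fun (c : Nat) => succ c) ξ) g φ) p) 0 1
  ~> (fun (p : Nat) => elimNat (fun (g : Nat) => Nat) 0 (fun (s : Nat) => fun (w : Nat) => (fun (φ : Nat) => fun (ξ : Nat) => elimNat (fun (e : Nat) => Nat) ξ (fun (l : Nat) => fun (v : Nat) => succ v) φ) p w) 0) 1
  ~> elimNat (fun (p : Nat) => Nat) 0 (fun (g : Nat) => fun (s : Nat) => (fun (w : Nat) => fun (φ : Nat) => elimNat (fun (ξ : Nat) => Nat) φ (fun (e : Nat) => fun (l : Nat) => succ l) w) 1 s) 0
  ~> 0
type:
  Nat


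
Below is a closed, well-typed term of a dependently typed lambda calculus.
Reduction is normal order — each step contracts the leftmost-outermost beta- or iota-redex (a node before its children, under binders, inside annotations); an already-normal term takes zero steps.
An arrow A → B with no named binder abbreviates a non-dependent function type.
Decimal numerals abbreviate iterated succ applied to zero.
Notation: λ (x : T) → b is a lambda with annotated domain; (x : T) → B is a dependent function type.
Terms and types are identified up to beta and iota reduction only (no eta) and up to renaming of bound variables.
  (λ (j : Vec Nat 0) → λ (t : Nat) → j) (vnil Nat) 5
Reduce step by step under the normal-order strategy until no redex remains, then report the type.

normal-order reduction:
  (λ (j : Vec Nat 0) → λ (t : Nat) → j) (vnil Nat) 5
  ~> (λ (j : Nat) → vnil Nat) 5
  ~> vnil Nat
inferred type:
  Vec Nat 0


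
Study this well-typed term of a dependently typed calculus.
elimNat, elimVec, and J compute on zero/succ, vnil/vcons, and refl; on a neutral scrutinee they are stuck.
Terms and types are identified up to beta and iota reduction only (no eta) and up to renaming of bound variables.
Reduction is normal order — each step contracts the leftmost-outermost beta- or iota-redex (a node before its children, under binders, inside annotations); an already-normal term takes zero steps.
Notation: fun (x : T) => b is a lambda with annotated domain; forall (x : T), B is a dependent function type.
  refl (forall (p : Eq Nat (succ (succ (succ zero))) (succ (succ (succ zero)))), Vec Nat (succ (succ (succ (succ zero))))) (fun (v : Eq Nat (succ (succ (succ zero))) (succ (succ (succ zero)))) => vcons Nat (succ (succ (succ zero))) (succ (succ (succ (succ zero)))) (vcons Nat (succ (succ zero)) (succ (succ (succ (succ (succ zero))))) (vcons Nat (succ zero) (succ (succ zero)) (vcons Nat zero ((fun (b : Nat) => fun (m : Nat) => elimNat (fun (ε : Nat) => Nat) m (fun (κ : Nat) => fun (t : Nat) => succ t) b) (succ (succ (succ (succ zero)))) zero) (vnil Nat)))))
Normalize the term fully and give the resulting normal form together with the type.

normal form:
  refl (forall (p : Eq Nat (succ (succ (succ zero))) (succ (succ (succ zero)))), Vec Nat (succ (succ (succ (succ zero))))) (fun (v : Eq Nat (succ (succ (succ zero))) (succ (succ (succ zero)))) => vcons Nat (succ (succ (succ zero))) (succ (succ (succ (succ zero)))) (vcons Nat (succ (succ zero)) (succ (succ (succ (succ (succ zero))))) (vcons Nat (succ zero) (succ (succ zero)) (vcons Nat zero (succ (succ (succ (succ zero)))) (vnil Nat)))))
the term's type:
  Eq (forall (p : Eq Nat (succ (succ (succ zero))) (succ (succ (succ zero)))), Vec Nat (succ (succ (succ (succ zero))))) (fun (v : Eq Nat (succ (succ (succ zero))) (succ (succ (succ zero)))) => vcons Nat (succ (succ (succ zero))) (succ (succ (succ (succ zero)))) (vcons Nat (succ (succ zero)) (succ (succ (succ (succ (succ zero))))) (vcons Nat (succ zero) (succ (succ zero)) (vcons Nat zero (succ (succ (succ (succ zero)))) (vnil Nat))))) (fun (b : Eq Nat (succ (succ (succ zero))) (succ (succ (succ zero)))) => vcons Nat (succ (succ (succ zero))) (succ (succ (succ (succ zero)))) (vcons Nat (succ (succ zero)) (succ (succ (succ (succ (succ zero))))) (vcons Nat (succ zero) (succ (succ zero)) (vcons Nat zero (succ (succ (succ (succ zero)))) (vnil Nat)))))
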